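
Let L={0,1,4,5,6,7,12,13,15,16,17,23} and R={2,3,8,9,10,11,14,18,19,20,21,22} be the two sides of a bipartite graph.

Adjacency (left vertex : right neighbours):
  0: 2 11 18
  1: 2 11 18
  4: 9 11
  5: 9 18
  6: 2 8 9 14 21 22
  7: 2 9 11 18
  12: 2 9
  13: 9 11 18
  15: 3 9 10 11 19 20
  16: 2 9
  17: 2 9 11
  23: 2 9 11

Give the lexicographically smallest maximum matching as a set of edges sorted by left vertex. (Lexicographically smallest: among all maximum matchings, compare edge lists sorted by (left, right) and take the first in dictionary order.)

Lex-smallest maximum matching: {(0,2), (1,11), (4,9), (5,18), (6,8), (15,3)}

|M| = 6 (so the lex-smallest maximum matching has 6 edges)
process left vertices in ascending order; for each, take the smallest-labelled available neighbour that still permits 6 edges overall, or leave it unmatched if none does
lex-smallest matching: {0-2, 1-11, 4-9, 5-18, 6-8, 15-3}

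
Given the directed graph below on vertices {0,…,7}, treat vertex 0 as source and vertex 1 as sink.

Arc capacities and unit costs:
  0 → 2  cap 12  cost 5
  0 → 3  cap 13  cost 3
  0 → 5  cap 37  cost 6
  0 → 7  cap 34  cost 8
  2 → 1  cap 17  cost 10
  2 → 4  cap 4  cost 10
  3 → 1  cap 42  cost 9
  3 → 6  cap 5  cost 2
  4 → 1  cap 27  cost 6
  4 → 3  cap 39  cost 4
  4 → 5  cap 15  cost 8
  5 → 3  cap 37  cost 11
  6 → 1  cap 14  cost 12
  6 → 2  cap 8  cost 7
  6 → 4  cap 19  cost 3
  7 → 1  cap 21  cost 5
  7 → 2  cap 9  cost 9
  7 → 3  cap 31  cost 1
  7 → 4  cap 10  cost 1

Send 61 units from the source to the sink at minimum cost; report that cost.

Minimum cost for 61 units: 865

shortest-cost path #1: 0→3→1 push 13 @ unit cost 12 (adds 156)
shortest-cost path #2: 0→7→1 push 21 @ unit cost 13 (adds 273)
shortest-cost path #3: 0→2→1 push 12 @ unit cost 15 (adds 180)
shortest-cost path #4: 0→7→4→1 push 10 @ unit cost 15 (adds 150)
shortest-cost path #5: 0→7→3→1 push 3 @ unit cost 18 (adds 54)
shortest-cost path #6: 0→5→3→1 push 2 @ unit cost 26 (adds 52)
total cost = 865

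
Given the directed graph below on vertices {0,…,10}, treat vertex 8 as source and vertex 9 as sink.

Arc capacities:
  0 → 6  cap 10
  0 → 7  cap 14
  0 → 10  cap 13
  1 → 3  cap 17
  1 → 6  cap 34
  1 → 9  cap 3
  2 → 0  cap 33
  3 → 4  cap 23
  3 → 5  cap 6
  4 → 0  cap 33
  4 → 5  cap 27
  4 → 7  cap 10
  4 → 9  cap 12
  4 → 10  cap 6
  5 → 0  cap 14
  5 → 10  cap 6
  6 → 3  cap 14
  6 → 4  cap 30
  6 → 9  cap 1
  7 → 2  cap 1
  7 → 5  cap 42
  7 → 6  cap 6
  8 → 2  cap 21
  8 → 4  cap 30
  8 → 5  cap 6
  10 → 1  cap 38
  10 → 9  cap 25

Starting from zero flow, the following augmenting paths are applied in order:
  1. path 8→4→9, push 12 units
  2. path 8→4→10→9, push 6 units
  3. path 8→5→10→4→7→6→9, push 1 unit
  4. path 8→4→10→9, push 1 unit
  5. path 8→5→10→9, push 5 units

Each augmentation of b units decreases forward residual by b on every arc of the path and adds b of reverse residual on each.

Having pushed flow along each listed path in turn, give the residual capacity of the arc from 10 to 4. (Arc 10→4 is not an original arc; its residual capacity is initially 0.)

after path 1 (8→4→9, push 12): res(10,4)=0
after path 2 (8→4→10→9, push 6): res(10,4)=6
after path 3 (8→5→10→4→7→6→9, push 1): res(10,4)=5
after path 4 (8→4→10→9, push 1): res(10,4)=6
after path 5 (8→5→10→9, push 5): res(10,4)=6

Residual capacity of (10,4): 6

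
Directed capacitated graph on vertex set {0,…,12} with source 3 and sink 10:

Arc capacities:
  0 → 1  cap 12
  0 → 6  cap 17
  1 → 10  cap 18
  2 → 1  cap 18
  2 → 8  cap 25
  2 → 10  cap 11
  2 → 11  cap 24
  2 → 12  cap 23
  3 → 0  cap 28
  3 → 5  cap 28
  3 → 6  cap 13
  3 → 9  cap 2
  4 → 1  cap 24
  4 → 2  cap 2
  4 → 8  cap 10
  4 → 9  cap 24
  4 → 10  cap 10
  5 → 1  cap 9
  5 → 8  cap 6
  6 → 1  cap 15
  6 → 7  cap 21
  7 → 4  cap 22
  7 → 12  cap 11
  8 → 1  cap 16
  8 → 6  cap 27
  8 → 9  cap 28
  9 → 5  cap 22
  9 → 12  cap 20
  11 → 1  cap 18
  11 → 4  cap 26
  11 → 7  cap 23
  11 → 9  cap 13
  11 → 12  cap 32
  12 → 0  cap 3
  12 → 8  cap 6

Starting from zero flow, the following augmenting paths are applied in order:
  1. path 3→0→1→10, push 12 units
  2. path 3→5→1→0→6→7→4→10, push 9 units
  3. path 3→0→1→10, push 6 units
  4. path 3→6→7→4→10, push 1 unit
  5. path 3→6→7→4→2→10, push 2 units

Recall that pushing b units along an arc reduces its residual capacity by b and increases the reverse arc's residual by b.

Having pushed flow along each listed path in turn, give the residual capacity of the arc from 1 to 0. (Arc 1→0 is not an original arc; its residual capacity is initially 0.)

after path 1 (3→0→1→10, push 12): res(1,0)=12
after path 2 (3→5→1→0→6→7→4→10, push 9): res(1,0)=3
after path 3 (3→0→1→10, push 6): res(1,0)=9
after path 4 (3→6→7→4→10, push 1): res(1,0)=9
after path 5 (3→6→7→4→2→10, push 2): res(1,0)=9

Residual capacity of (1,0): 9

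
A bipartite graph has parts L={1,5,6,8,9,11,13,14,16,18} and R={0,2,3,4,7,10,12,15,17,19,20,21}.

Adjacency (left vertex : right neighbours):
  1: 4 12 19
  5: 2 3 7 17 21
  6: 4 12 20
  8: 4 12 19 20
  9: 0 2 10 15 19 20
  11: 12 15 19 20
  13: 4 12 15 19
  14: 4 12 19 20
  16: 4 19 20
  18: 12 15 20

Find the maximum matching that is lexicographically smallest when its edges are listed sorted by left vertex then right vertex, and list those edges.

Lex-smallest maximum matching: {(1,4), (5,2), (6,12), (8,19), (9,0), (11,15), (14,20)}

|M| = 7 (so the lex-smallest maximum matching has 7 edges)
process left vertices in ascending order; for each, take the smallest-labelled available neighbour that still permits 7 edges overall, or leave it unmatched if none does
lex-smallest matching: {1-4, 5-2, 6-12, 8-19, 9-0, 11-15, 14-20}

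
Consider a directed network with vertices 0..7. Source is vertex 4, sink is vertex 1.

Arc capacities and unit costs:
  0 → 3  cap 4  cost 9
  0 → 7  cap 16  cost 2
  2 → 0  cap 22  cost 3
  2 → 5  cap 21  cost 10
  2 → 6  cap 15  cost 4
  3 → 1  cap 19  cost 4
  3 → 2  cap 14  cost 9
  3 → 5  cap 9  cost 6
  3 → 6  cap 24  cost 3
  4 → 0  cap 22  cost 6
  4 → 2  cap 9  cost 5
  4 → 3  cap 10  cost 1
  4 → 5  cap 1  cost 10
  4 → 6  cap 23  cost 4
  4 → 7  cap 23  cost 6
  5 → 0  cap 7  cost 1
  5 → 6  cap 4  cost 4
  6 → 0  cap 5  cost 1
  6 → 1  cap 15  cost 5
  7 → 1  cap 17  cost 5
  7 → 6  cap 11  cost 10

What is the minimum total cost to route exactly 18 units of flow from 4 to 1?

shortest-cost path #1: 4→3→1 push 10 @ unit cost 5 (adds 50)
shortest-cost path #2: 4→6→1 push 8 @ unit cost 9 (adds 72)
total cost = 122

Minimum cost for 18 units: 122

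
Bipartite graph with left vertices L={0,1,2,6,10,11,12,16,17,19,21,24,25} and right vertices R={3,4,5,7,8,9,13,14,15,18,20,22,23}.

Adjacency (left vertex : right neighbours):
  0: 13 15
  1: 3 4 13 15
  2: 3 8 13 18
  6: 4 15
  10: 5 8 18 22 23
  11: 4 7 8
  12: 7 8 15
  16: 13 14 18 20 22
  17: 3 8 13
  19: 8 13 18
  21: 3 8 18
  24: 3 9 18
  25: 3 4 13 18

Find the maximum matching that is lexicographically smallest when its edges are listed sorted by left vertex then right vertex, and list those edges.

Lex-smallest maximum matching: {(0,13), (1,3), (2,8), (6,4), (10,5), (11,7), (12,15), (16,14), (19,18), (24,9)}

|M| = 10 (so the lex-smallest maximum matching has 10 edges)
process left vertices in ascending order; for each, take the smallest-labelled available neighbour that still permits 10 edges overall, or leave it unmatched if none does
lex-smallest matching: {0-13, 1-3, 2-8, 6-4, 10-5, 11-7, 12-15, 16-14, 19-18, 24-9}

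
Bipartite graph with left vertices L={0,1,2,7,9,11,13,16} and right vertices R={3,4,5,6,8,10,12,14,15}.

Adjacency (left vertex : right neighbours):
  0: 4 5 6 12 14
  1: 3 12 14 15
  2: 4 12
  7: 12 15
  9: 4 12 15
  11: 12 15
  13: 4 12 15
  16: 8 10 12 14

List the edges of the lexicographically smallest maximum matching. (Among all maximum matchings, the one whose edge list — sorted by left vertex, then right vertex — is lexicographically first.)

Lex-smallest maximum matching: {(0,5), (1,3), (2,4), (7,12), (9,15), (16,8)}

|M| = 6 (so the lex-smallest maximum matching has 6 edges)
process left vertices in ascending order; for each, take the smallest-labelled available neighbour that still permits 6 edges overall, or leave it unmatched if none does
lex-smallest matching: {0-5, 1-3, 2-4, 7-12, 9-15, 16-8}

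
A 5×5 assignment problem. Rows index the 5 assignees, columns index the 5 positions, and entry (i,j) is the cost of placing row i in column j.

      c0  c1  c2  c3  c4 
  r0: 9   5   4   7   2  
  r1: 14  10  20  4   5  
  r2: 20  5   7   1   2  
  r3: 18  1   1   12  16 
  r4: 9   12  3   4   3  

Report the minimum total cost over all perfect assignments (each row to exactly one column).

Minimum assignment cost: 19

one of 2 optimal assignments: row0→col0 (cost 9), row1→col3 (cost 4), row2→col4 (cost 2), row3→col1 (cost 1), row4→col2 (cost 3)
total = 9 + 4 + 2 + 1 + 3 = 19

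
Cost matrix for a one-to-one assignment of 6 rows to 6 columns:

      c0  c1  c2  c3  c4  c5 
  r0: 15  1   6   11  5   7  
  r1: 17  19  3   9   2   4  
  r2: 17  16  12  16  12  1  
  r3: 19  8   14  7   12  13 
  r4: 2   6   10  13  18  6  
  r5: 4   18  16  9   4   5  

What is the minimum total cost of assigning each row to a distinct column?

optimal assignment: row0→col1 (cost 1), row1→col2 (cost 3), row2→col5 (cost 1), row3→col3 (cost 7), row4→col0 (cost 2), row5→col4 (cost 4)
total = 1 + 3 + 1 + 7 + 2 + 4 = 18

Minimum assignment cost: 18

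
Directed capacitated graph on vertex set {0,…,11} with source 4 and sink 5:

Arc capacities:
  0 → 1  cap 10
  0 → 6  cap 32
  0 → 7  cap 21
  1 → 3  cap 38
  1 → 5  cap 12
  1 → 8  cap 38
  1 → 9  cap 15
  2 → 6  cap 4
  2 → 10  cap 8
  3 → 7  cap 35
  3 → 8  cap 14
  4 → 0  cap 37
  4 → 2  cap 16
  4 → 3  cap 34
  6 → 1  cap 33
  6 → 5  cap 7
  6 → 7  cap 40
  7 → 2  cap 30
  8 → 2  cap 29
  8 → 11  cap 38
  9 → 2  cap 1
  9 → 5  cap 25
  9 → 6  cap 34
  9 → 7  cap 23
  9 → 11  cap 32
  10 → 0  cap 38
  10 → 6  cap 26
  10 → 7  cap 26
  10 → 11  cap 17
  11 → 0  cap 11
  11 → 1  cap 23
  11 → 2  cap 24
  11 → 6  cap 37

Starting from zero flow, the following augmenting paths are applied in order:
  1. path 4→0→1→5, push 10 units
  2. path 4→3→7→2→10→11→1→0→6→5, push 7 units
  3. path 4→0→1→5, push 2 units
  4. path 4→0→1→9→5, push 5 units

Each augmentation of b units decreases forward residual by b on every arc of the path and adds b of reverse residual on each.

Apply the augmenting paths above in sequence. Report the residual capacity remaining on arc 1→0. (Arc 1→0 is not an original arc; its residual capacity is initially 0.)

Residual capacity of (1,0): 10

after path 1 (4→0→1→5, push 10): res(1,0)=10
after path 2 (4→3→7→2→10→11→1→0→6→5, push 7): res(1,0)=3
after path 3 (4→0→1→5, push 2): res(1,0)=5
after path 4 (4→0→1→9→5, push 5): res(1,0)=10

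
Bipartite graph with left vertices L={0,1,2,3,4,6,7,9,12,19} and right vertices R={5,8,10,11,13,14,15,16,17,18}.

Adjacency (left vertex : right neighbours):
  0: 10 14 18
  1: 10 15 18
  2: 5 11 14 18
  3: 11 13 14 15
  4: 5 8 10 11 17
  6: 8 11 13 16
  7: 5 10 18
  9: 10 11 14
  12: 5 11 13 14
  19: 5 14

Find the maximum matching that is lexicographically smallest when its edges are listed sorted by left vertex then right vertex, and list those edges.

|M| = 9 (so the lex-smallest maximum matching has 9 edges)
process left vertices in ascending order; for each, take the smallest-labelled available neighbour that still permits 9 edges overall, or leave it unmatched if none does
lex-smallest matching: {0-10, 1-15, 2-5, 3-11, 4-8, 6-16, 7-18, 9-14, 12-13}

Lex-smallest maximum matching: {(0,10), (1,15), (2,5), (3,11), (4,8), (6,16), (7,18), (9,14), (12,13)}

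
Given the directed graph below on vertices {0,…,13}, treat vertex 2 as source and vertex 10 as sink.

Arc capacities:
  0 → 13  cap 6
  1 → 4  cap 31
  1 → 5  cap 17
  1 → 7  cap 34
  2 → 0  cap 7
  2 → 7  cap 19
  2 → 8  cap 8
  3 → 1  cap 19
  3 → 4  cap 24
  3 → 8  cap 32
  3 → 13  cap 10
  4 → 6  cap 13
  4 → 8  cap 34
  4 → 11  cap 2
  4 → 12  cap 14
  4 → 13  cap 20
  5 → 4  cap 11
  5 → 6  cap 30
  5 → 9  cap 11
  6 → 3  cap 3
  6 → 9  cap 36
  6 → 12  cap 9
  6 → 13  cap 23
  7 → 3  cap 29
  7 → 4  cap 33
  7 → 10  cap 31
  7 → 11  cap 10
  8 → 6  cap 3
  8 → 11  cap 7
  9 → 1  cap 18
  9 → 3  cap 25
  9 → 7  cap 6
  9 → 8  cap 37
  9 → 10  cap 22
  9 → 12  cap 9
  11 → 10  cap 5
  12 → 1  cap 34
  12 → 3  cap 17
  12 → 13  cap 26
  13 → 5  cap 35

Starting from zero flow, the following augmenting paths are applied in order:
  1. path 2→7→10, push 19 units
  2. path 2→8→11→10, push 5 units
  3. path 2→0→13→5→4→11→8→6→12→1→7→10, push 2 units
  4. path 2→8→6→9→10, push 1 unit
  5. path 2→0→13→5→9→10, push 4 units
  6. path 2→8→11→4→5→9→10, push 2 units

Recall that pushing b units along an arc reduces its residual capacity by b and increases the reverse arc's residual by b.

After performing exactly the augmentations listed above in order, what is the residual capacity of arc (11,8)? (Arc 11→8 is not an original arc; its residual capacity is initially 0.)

after path 1 (2→7→10, push 19): res(11,8)=0
after path 2 (2→8→11→10, push 5): res(11,8)=5
after path 3 (2→0→13→5→4→11→8→6→12→1→7→10, push 2): res(11,8)=3
after path 4 (2→8→6→9→10, push 1): res(11,8)=3
after path 5 (2→0→13→5→9→10, push 4): res(11,8)=3
after path 6 (2→8→11→4→5→9→10, push 2): res(11,8)=5

Residual capacity of (11,8): 5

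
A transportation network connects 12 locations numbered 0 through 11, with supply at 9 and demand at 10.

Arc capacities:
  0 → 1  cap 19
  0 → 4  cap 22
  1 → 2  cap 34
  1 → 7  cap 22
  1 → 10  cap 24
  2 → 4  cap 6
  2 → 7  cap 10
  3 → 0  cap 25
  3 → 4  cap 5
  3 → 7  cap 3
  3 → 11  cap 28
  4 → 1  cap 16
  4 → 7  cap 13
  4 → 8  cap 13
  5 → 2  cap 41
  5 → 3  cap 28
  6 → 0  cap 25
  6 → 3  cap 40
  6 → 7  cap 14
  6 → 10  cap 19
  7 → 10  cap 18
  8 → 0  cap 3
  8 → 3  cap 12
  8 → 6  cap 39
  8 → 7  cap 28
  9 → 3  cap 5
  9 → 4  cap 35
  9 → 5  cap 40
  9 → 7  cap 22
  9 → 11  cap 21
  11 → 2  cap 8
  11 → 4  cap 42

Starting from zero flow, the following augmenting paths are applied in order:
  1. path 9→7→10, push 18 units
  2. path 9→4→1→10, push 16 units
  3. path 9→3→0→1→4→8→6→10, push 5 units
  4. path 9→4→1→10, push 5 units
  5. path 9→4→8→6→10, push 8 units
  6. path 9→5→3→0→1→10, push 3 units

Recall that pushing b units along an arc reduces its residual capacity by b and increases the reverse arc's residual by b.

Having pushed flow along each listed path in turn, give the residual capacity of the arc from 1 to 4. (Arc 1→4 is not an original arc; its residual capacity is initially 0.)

Residual capacity of (1,4): 16

after path 1 (9→7→10, push 18): res(1,4)=0
after path 2 (9→4→1→10, push 16): res(1,4)=16
after path 3 (9→3→0→1→4→8→6→10, push 5): res(1,4)=11
after path 4 (9→4→1→10, push 5): res(1,4)=16
after path 5 (9→4→8→6→10, push 8): res(1,4)=16
after path 6 (9→5→3→0→1→10, push 3): res(1,4)=16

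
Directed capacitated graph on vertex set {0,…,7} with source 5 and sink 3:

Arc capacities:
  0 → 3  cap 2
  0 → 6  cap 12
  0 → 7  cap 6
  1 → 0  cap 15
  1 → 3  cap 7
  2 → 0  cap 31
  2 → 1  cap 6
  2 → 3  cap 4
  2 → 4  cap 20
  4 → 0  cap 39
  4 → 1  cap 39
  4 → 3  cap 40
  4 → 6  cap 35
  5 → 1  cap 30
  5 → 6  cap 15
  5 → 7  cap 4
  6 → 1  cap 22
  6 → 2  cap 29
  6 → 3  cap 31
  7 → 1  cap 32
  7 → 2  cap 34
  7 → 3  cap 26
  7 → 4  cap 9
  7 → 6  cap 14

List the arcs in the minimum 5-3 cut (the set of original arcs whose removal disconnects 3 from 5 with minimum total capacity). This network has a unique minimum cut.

augment #1: 5→1→3 push 7
augment #2: 5→6→3 push 15
augment #3: 5→7→3 push 4
augment #4: 5→1→0→3 push 2
augment #5: 5→1→0→6→3 push 12
augment #6: 5→1→0→7→3 push 1
max flow = 41; residual-reachable set from 5 gives S-side
cut edges (S→T): {(1,0), (1,3), (5,6), (5,7)} total cap 41

Min-cut arcs: {(1,0), (1,3), (5,6), (5,7)} (total capacity 41)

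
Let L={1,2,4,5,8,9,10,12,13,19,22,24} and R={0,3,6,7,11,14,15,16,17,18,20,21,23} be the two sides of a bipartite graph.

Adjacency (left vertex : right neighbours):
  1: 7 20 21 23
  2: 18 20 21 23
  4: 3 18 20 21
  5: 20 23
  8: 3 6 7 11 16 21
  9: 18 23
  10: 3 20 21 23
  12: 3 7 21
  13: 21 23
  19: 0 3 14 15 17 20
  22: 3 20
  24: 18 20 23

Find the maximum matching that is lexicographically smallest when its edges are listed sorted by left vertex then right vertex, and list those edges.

Lex-smallest maximum matching: {(1,7), (2,18), (4,3), (5,20), (8,6), (9,23), (10,21), (19,0)}

|M| = 8 (so the lex-smallest maximum matching has 8 edges)
process left vertices in ascending order; for each, take the smallest-labelled available neighbour that still permits 8 edges overall, or leave it unmatched if none does
lex-smallest matching: {1-7, 2-18, 4-3, 5-20, 8-6, 9-23, 10-21, 19-0}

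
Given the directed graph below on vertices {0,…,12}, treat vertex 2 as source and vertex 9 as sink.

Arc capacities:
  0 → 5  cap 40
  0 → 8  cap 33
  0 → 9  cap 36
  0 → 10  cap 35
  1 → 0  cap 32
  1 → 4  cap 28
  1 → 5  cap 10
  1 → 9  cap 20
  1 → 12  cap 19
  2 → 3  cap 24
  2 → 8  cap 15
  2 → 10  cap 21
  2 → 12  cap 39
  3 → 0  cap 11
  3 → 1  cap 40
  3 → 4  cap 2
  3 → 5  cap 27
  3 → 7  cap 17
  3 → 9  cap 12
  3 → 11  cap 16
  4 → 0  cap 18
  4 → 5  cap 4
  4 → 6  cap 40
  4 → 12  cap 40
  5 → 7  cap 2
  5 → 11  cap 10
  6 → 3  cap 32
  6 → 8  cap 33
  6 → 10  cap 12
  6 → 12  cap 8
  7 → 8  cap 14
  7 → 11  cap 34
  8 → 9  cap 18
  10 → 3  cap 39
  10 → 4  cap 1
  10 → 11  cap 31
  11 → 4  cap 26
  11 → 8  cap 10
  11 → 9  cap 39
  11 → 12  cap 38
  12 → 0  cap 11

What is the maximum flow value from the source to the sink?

augment #1: 2→3→9 bottleneck 12, total now 12
augment #2: 2→8→9 bottleneck 15, total now 27
augment #3: 2→3→0→9 bottleneck 11, total now 38
augment #4: 2→3→1→9 bottleneck 1, total now 39
augment #5: 2→10→11→9 bottleneck 21, total now 60
augment #6: 2→12→0→9 bottleneck 11, total now 71

Maximum flow value: 71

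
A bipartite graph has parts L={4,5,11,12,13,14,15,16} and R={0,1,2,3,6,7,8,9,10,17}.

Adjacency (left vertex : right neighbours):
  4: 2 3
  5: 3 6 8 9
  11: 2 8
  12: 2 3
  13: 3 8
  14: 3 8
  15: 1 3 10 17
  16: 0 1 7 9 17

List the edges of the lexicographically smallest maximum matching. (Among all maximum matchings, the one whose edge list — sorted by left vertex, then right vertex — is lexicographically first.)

|M| = 6 (so the lex-smallest maximum matching has 6 edges)
process left vertices in ascending order; for each, take the smallest-labelled available neighbour that still permits 6 edges overall, or leave it unmatched if none does
lex-smallest matching: {4-2, 5-6, 11-8, 12-3, 15-1, 16-0}

Lex-smallest maximum matching: {(4,2), (5,6), (11,8), (12,3), (15,1), (16,0)}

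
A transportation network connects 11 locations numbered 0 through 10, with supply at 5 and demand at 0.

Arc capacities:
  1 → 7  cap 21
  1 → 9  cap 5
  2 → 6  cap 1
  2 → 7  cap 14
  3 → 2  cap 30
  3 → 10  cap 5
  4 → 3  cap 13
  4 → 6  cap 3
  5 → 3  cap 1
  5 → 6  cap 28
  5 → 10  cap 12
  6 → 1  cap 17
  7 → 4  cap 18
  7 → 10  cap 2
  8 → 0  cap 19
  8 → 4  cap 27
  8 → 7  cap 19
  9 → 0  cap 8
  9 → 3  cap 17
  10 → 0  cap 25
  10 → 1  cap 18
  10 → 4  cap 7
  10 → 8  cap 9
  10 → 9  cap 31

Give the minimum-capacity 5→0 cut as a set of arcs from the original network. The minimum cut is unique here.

augment #1: 5→10→0 push 12
augment #2: 5→3→10→0 push 1
augment #3: 5→6→1→9→0 push 5
augment #4: 5→6→1→7→10→0 push 2
augment #5: 5→6→1→7→4→3→10→0 push 4
max flow = 24; residual-reachable set from 5 gives S-side
cut edges (S→T): {(1,9), (3,10), (5,10), (7,10)} total cap 24

Min-cut arcs: {(1,9), (3,10), (5,10), (7,10)} (total capacity 24)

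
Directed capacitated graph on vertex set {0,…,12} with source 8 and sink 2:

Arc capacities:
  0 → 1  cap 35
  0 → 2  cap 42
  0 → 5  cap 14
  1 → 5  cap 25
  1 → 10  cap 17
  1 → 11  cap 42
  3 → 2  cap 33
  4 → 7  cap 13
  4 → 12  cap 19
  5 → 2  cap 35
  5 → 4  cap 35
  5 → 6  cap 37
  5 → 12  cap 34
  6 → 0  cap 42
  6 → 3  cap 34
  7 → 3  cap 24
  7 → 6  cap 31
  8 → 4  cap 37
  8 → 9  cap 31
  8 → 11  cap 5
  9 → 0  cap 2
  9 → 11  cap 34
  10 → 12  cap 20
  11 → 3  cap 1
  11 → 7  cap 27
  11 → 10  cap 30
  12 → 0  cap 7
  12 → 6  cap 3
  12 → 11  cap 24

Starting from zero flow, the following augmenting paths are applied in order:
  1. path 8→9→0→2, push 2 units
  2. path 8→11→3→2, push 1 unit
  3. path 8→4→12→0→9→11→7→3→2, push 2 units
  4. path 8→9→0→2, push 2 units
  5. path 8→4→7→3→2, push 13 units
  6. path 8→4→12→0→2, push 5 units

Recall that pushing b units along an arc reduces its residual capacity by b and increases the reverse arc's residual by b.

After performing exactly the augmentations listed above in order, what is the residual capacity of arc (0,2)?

after path 1 (8→9→0→2, push 2): res(0,2)=40
after path 2 (8→11→3→2, push 1): res(0,2)=40
after path 3 (8→4→12→0→9→11→7→3→2, push 2): res(0,2)=40
after path 4 (8→9→0→2, push 2): res(0,2)=38
after path 5 (8→4→7→3→2, push 13): res(0,2)=38
after path 6 (8→4→12→0→2, push 5): res(0,2)=33

Residual capacity of (0,2): 33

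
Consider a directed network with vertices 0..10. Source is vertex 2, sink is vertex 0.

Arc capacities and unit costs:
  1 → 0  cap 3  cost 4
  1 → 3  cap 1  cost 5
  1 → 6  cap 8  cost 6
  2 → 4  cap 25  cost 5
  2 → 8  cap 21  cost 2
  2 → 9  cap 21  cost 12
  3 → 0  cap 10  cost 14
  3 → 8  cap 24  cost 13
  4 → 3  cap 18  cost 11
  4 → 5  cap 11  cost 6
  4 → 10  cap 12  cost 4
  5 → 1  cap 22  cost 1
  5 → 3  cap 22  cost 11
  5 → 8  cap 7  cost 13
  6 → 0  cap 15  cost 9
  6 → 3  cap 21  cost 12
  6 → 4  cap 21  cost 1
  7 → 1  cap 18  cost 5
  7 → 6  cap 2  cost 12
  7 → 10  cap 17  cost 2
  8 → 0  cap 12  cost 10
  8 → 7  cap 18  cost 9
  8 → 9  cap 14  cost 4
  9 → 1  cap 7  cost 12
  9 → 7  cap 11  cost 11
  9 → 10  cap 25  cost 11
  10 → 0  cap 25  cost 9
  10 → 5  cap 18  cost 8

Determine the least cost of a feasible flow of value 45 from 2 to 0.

shortest-cost path #1: 2→8→0 push 12 @ unit cost 12 (adds 144)
shortest-cost path #2: 2→4→5→1→0 push 3 @ unit cost 16 (adds 48)
shortest-cost path #3: 2→4→10→0 push 12 @ unit cost 18 (adds 216)
shortest-cost path #4: 2→8→7→10→0 push 9 @ unit cost 22 (adds 198)
shortest-cost path #5: 2→4→5→1→6→0 push 8 @ unit cost 27 (adds 216)
shortest-cost path #6: 2→4→3→0 push 1 @ unit cost 30 (adds 30)
total cost = 852

Minimum cost for 45 units: 852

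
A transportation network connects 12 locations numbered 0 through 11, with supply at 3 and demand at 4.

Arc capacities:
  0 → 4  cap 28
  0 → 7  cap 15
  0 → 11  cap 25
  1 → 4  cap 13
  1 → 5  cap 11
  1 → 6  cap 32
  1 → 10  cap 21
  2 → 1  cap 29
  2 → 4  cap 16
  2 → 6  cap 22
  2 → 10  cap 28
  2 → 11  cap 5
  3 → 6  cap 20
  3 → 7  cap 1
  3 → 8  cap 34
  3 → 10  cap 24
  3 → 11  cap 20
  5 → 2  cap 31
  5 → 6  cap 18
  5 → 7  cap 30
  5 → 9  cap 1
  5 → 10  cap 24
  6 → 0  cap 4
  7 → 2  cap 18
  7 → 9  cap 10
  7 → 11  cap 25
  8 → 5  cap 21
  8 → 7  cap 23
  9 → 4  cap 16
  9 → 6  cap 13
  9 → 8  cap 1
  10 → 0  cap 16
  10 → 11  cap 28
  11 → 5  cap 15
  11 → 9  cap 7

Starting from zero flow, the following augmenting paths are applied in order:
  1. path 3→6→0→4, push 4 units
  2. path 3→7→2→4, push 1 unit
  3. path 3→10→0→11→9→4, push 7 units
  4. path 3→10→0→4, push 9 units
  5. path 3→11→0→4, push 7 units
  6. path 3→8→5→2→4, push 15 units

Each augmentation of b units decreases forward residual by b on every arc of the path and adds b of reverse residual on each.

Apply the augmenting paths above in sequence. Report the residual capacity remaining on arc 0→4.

after path 1 (3→6→0→4, push 4): res(0,4)=24
after path 2 (3→7→2→4, push 1): res(0,4)=24
after path 3 (3→10→0→11→9→4, push 7): res(0,4)=24
after path 4 (3→10→0→4, push 9): res(0,4)=15
after path 5 (3→11→0→4, push 7): res(0,4)=8
after path 6 (3→8→5→2→4, push 15): res(0,4)=8

Residual capacity of (0,4): 8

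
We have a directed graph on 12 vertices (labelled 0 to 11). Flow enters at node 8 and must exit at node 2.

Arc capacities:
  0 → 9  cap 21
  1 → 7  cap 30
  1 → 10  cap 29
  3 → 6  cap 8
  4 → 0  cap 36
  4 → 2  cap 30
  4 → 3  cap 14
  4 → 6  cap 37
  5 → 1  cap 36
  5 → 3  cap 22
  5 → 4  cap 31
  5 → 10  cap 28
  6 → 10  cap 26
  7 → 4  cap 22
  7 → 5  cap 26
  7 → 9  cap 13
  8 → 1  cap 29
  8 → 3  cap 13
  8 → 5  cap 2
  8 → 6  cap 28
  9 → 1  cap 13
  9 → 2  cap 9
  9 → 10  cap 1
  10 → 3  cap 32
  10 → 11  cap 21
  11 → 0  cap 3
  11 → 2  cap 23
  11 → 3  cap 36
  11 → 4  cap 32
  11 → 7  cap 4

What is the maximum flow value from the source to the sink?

Maximum flow value: 52

augment #1: 8→5→4→2 bottleneck 2, total now 2
augment #2: 8→1→7→4→2 bottleneck 22, total now 24
augment #3: 8→1→7→9→2 bottleneck 7, total now 31
augment #4: 8→6→10→11→2 bottleneck 21, total now 52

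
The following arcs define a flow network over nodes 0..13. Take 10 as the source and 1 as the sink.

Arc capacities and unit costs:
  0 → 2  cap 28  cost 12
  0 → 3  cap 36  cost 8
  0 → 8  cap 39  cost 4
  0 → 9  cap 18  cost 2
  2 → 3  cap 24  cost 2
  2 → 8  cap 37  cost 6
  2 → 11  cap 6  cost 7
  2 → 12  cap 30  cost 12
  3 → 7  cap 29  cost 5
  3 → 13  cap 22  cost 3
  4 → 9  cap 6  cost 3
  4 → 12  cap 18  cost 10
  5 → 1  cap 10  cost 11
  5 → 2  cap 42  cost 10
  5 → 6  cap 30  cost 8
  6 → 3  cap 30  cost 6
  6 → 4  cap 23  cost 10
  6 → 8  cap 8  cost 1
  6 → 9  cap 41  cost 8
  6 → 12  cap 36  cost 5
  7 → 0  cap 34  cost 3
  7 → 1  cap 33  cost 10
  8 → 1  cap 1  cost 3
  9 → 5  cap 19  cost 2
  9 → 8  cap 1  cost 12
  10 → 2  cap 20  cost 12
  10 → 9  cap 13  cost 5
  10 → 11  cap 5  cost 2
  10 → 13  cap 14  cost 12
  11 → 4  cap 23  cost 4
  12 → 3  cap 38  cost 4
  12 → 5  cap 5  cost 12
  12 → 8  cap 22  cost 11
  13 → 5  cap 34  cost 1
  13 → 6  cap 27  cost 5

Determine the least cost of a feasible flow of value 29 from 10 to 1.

shortest-cost path #1: 10→9→5→1 push 10 @ unit cost 18 (adds 180)
shortest-cost path #2: 10→9→5→6→8→1 push 1 @ unit cost 19 (adds 19)
shortest-cost path #3: 10→2→3→7→1 push 18 @ unit cost 29 (adds 522)
total cost = 721

Minimum cost for 29 units: 721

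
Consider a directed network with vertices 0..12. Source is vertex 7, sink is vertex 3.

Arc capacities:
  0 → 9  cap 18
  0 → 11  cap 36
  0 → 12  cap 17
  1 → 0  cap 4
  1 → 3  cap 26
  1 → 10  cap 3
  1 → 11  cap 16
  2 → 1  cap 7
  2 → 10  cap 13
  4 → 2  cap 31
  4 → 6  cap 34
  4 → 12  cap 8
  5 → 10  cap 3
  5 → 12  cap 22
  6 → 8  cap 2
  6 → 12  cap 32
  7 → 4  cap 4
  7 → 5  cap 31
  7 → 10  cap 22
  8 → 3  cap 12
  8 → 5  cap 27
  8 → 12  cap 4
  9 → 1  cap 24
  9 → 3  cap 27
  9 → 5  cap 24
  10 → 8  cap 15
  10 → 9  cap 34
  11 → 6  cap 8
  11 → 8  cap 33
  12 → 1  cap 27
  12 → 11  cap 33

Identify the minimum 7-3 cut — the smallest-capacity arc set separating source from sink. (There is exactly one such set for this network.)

augment #1: 7→10→8→3 push 12
augment #2: 7→10→9→3 push 10
augment #3: 7→4→2→1→3 push 4
augment #4: 7→5→10→9→3 push 3
augment #5: 7→5→12→1→3 push 22
max flow = 51; residual-reachable set from 7 gives S-side
cut edges (S→T): {(5,10), (5,12), (7,4), (7,10)} total cap 51

Min-cut arcs: {(5,10), (5,12), (7,4), (7,10)} (total capacity 51)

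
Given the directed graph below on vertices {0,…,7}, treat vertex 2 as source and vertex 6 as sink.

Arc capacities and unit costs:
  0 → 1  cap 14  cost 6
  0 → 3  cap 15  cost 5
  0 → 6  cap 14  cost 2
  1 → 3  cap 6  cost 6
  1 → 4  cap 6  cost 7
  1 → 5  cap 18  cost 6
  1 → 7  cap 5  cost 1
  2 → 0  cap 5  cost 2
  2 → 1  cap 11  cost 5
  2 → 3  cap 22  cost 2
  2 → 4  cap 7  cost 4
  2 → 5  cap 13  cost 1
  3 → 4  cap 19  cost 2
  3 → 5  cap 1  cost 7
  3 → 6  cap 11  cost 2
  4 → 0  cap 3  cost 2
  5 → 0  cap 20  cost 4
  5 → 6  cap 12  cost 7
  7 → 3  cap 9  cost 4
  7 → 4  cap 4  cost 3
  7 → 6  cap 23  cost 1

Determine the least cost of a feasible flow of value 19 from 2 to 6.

Minimum cost for 19 units: 85

shortest-cost path #1: 2→3→6 push 11 @ unit cost 4 (adds 44)
shortest-cost path #2: 2→0→6 push 5 @ unit cost 4 (adds 20)
shortest-cost path #3: 2→5→0→6 push 3 @ unit cost 7 (adds 21)
total cost = 85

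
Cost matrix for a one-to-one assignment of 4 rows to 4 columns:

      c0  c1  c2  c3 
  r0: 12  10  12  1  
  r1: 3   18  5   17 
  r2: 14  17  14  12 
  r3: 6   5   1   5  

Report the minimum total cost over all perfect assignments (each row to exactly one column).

optimal assignment: row0→col3 (cost 1), row1→col0 (cost 3), row2→col1 (cost 17), row3→col2 (cost 1)
total = 1 + 3 + 17 + 1 = 22

Minimum assignment cost: 22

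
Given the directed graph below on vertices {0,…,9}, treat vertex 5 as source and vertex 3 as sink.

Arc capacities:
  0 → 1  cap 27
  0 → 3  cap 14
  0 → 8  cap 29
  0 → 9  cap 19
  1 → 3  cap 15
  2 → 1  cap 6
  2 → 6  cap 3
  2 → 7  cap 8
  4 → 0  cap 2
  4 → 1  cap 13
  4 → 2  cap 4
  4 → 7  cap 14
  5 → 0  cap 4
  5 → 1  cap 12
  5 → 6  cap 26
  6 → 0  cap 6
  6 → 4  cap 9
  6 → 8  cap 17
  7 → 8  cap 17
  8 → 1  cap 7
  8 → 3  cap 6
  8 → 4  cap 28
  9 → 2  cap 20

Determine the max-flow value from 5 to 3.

Maximum flow value: 33

augment #1: 5→0→3 bottleneck 4, total now 4
augment #2: 5→1→3 bottleneck 12, total now 16
augment #3: 5→6→0→3 bottleneck 6, total now 22
augment #4: 5→6→8→3 bottleneck 6, total now 28
augment #5: 5→6→4→0→3 bottleneck 2, total now 30
augment #6: 5→6→4→1→3 bottleneck 3, total now 33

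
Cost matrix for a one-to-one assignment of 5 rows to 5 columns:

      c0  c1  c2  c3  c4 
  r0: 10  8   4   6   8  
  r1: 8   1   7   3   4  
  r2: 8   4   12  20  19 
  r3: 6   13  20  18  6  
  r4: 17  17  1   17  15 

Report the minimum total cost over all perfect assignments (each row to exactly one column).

Minimum assignment cost: 21

optimal assignment: row0→col3 (cost 6), row1→col4 (cost 4), row2→col1 (cost 4), row3→col0 (cost 6), row4→col2 (cost 1)
total = 6 + 4 + 4 + 6 + 1 = 21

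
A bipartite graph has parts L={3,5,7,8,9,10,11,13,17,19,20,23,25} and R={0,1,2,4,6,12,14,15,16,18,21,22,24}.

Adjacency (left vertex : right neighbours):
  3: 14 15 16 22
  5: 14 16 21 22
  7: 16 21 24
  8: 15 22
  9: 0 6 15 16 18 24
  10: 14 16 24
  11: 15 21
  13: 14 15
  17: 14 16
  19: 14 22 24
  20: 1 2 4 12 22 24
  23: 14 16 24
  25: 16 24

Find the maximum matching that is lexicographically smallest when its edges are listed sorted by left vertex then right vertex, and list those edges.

Lex-smallest maximum matching: {(3,14), (5,16), (7,21), (8,15), (9,0), (10,24), (19,22), (20,1)}

|M| = 8 (so the lex-smallest maximum matching has 8 edges)
process left vertices in ascending order; for each, take the smallest-labelled available neighbour that still permits 8 edges overall, or leave it unmatched if none does
lex-smallest matching: {3-14, 5-16, 7-21, 8-15, 9-0, 10-24, 19-22, 20-1}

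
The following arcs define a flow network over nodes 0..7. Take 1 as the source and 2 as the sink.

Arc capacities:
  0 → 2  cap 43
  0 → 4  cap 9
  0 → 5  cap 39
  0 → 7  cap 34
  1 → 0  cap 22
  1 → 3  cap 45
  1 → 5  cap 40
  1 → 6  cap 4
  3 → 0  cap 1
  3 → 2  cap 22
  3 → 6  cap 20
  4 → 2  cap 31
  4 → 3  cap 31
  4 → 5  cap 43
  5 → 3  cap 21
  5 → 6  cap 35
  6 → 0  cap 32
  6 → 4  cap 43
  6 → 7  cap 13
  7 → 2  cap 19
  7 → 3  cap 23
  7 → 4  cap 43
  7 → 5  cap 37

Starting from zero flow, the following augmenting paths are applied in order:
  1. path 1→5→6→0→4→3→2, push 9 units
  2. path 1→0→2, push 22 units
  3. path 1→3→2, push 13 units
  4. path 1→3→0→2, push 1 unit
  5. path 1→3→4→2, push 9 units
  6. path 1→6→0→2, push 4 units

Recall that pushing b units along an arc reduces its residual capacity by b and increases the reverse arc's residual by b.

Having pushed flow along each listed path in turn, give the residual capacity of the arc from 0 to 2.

Residual capacity of (0,2): 16

after path 1 (1→5→6→0→4→3→2, push 9): res(0,2)=43
after path 2 (1→0→2, push 22): res(0,2)=21
after path 3 (1→3→2, push 13): res(0,2)=21
after path 4 (1→3→0→2, push 1): res(0,2)=20
after path 5 (1→3→4→2, push 9): res(0,2)=20
after path 6 (1→6→0→2, push 4): res(0,2)=16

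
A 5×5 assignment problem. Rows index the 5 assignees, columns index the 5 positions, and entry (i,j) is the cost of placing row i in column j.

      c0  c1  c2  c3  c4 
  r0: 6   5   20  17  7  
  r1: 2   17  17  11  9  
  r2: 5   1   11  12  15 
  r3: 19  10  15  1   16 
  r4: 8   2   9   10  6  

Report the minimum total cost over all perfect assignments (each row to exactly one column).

optimal assignment: row0→col4 (cost 7), row1→col0 (cost 2), row2→col1 (cost 1), row3→col3 (cost 1), row4→col2 (cost 9)
total = 7 + 2 + 1 + 1 + 9 = 20

Minimum assignment cost: 20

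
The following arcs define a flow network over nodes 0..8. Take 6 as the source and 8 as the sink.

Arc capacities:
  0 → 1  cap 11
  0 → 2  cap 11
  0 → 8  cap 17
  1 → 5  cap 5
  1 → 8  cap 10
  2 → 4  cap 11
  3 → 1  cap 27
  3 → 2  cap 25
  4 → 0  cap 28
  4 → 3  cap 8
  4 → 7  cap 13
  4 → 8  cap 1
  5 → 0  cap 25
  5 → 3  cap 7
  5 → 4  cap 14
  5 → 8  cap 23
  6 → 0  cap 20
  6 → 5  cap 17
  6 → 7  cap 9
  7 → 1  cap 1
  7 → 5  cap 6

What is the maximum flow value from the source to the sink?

augment #1: 6→0→8 bottleneck 17, total now 17
augment #2: 6→5→8 bottleneck 17, total now 34
augment #3: 6→0→1→8 bottleneck 3, total now 37
augment #4: 6→7→1→8 bottleneck 1, total now 38
augment #5: 6→7→5→8 bottleneck 6, total now 44

Maximum flow value: 44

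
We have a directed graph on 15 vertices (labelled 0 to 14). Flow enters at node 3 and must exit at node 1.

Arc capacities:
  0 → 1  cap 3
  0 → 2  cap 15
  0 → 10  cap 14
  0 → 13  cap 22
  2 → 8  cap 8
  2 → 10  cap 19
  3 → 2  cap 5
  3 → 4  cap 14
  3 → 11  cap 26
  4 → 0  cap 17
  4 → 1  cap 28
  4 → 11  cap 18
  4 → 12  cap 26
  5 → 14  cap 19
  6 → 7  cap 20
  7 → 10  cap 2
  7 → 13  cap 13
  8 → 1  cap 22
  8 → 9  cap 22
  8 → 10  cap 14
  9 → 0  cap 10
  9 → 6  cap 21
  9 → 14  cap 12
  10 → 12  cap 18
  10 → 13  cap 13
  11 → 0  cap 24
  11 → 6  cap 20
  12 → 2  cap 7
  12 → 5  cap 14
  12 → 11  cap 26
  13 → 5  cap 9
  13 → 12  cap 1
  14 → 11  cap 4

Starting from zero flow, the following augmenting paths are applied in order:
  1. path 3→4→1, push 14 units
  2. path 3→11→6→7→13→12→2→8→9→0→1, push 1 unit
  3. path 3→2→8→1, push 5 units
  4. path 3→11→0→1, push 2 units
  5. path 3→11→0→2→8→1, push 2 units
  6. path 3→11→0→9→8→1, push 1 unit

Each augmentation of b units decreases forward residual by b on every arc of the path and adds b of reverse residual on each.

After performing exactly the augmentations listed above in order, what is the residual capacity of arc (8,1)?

after path 1 (3→4→1, push 14): res(8,1)=22
after path 2 (3→11→6→7→13→12→2→8→9→0→1, push 1): res(8,1)=22
after path 3 (3→2→8→1, push 5): res(8,1)=17
after path 4 (3→11→0→1, push 2): res(8,1)=17
after path 5 (3→11→0→2→8→1, push 2): res(8,1)=15
after path 6 (3→11→0→9→8→1, push 1): res(8,1)=14

Residual capacity of (8,1): 14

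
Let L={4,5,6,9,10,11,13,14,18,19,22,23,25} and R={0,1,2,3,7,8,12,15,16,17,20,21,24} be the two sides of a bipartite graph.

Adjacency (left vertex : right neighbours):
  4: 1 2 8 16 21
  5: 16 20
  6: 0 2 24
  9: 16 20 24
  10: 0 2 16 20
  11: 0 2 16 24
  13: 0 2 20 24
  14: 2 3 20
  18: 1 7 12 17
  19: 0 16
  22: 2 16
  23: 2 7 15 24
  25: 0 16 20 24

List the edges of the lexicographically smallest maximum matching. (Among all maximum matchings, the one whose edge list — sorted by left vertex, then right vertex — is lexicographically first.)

Lex-smallest maximum matching: {(4,1), (5,16), (6,0), (9,20), (10,2), (11,24), (14,3), (18,7), (23,15)}

|M| = 9 (so the lex-smallest maximum matching has 9 edges)
process left vertices in ascending order; for each, take the smallest-labelled available neighbour that still permits 9 edges overall, or leave it unmatched if none does
lex-smallest matching: {4-1, 5-16, 6-0, 9-20, 10-2, 11-24, 14-3, 18-7, 23-15}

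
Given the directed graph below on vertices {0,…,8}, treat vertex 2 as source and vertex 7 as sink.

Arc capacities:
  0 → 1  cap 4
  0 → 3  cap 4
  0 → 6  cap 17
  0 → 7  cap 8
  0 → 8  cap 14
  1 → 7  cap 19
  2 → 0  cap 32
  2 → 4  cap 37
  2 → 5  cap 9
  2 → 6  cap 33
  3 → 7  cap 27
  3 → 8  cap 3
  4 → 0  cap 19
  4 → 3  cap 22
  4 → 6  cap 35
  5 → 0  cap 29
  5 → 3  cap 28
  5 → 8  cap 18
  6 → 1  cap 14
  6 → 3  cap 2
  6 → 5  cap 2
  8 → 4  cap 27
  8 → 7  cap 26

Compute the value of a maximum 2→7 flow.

augment #1: 2→0→7 bottleneck 8, total now 8
augment #2: 2→0→1→7 bottleneck 4, total now 12
augment #3: 2→0→3→7 bottleneck 4, total now 16
augment #4: 2→0→8→7 bottleneck 14, total now 30
augment #5: 2→4→3→7 bottleneck 22, total now 52
augment #6: 2→5→3→7 bottleneck 1, total now 53
augment #7: 2→5→8→7 bottleneck 8, total now 61
augment #8: 2→6→1→7 bottleneck 14, total now 75
augment #9: 2→6→3→8→7 bottleneck 2, total now 77
augment #10: 2→6→5→8→7 bottleneck 2, total now 79

Maximum flow value: 79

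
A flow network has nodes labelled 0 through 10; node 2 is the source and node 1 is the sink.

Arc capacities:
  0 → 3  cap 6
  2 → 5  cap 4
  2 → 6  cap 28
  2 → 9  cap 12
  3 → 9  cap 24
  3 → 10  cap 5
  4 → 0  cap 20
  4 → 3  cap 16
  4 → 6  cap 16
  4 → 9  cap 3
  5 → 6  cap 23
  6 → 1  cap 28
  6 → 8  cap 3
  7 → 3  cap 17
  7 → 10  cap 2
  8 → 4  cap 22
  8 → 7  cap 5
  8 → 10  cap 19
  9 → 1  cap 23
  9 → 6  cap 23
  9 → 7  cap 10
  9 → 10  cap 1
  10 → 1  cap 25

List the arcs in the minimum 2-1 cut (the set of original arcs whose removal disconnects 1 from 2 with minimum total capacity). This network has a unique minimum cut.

augment #1: 2→6→1 push 28
augment #2: 2→9→1 push 12
augment #3: 2→5→6→8→10→1 push 3
max flow = 43; residual-reachable set from 2 gives S-side
cut edges (S→T): {(2,9), (6,1), (6,8)} total cap 43

Min-cut arcs: {(2,9), (6,1), (6,8)} (total capacity 43)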